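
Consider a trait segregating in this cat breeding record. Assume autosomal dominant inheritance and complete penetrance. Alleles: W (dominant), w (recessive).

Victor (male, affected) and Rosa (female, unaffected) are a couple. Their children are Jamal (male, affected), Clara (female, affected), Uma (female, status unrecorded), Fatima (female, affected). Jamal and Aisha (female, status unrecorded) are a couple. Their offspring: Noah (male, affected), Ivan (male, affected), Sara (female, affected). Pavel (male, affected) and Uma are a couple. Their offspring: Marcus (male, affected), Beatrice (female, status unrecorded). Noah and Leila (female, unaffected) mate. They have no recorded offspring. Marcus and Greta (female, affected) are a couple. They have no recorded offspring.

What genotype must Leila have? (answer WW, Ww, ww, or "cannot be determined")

Leila is unaffected, so Leila is ww.

ww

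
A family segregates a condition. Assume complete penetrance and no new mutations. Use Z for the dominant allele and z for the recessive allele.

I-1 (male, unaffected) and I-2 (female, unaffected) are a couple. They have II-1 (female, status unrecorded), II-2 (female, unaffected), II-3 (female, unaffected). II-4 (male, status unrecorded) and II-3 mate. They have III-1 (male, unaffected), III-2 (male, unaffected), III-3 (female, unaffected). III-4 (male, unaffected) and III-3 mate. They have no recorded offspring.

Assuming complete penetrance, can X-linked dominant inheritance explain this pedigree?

A consistent assignment under X-linked dominant exists: I-1 X^z Y, I-2 X^z X^z, II-1 X^z X^z, II-2 X^z X^z, II-3 X^z X^z, II-4 X^z Y, III-1 X^z Y, III-2 X^z Y, III-3 X^z X^z, III-4 X^z Y.
In this assignment every recorded phenotype matches its genotype and every non-founder's genotype is obtainable from its parents' genotypes, so the pedigree is consistent.

Yes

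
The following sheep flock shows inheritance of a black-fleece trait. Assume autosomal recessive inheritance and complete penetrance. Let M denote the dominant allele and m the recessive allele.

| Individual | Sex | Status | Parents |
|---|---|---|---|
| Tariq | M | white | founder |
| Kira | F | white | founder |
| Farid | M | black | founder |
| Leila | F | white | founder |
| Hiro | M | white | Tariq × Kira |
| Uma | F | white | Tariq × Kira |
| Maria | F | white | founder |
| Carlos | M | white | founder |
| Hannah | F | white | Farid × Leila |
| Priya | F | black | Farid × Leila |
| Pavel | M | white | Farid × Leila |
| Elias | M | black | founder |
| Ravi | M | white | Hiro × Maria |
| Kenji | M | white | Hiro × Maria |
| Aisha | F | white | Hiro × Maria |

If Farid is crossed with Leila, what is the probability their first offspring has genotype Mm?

Farid is black, so Farid is mm.
Leila is white so carries M and passed m to Priya (mm), so Leila is Mm.
The cross gives 1/2 Mm : 1/2 mm, so P(offspring has genotype Mm) = 1/2.

1/2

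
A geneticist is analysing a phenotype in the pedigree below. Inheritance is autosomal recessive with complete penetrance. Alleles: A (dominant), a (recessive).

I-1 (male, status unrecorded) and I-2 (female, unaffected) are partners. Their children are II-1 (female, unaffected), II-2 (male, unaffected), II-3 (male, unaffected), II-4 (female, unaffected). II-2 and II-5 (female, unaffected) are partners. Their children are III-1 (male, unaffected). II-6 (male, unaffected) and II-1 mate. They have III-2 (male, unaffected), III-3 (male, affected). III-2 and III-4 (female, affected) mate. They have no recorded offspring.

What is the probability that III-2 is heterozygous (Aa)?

II-6 is unaffected so carries A and passed a to III-3 (aa), so II-6 is Aa.
II-1 is unaffected so carries A and passed a to III-3 (aa), so II-1 is Aa.
Their cross gives offspring ratios 1/4 AA : 1/2 Aa : 1/4 aa. Conditioning on III-2 being unaffected, P(Aa) = 1/2 / 3/4 = 2/3.

2/3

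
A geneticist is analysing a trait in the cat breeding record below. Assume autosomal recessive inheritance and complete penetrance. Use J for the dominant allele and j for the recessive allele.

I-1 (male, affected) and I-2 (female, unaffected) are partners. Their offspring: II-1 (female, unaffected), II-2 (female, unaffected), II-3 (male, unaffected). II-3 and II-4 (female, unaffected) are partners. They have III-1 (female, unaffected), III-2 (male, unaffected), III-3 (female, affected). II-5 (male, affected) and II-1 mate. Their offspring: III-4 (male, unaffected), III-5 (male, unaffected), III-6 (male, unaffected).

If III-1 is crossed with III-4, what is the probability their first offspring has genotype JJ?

II-3 is unaffected so carries J and received j from I-1 (jj), so II-3 is Jj.
II-4 is unaffected so carries J and passed j to III-3 (jj), so II-4 is Jj.
III-1 is an unaffected offspring of II-3 (Jj) × II-4 (Jj), whose cross gives 1/4 JJ : 1/2 Jj : 1/4 jj; conditioning on being unaffected, III-1 is JJ with probability 1/3, Jj with probability 2/3.
III-4 is unaffected so carries J and received j from II-5 (jj), so III-4 is Jj.
Summing over parental genotype combinations, P(offspring has genotype JJ) = 1/3·1/2 + 2/3·1/4 = 1/3.

1/3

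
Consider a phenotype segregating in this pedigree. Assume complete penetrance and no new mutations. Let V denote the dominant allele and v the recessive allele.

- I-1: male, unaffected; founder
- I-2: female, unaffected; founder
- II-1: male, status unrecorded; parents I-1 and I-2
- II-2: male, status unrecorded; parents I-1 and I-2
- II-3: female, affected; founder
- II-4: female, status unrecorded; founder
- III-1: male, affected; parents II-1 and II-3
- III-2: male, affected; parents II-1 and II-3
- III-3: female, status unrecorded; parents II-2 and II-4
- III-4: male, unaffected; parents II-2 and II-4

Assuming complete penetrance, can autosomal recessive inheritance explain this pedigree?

A consistent assignment under autosomal recessive exists: I-1 VV, I-2 Vv, II-1 Vv, II-2 VV, II-3 vv, II-4 VV, III-1 vv, III-2 vv, III-3 VV, III-4 VV.
In this assignment every recorded phenotype matches its genotype and every non-founder's genotype is obtainable from its parents' genotypes, so the pedigree is consistent.

Yes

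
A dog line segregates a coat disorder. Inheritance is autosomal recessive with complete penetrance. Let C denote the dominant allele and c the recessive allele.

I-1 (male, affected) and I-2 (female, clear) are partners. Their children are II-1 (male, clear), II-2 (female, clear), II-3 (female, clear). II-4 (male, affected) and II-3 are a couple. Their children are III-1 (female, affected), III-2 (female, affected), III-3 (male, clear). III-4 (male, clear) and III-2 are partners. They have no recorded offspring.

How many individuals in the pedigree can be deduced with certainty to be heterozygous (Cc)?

4

Obligate heterozygotes: II-1 is clear so carries C and received c from I-1 (cc), so II-1 is Cc; II-2 is clear so carries C and received c from I-1 (cc), so II-2 is Cc; II-3 is clear so carries C and received c from I-1 (cc), so II-3 is Cc; III-3 is clear so carries C and received c from II-4 (cc), so III-3 is Cc.
Every other individual is either homozygous by phenotype or has at least one consistent homozygous assignment, so the count is 4.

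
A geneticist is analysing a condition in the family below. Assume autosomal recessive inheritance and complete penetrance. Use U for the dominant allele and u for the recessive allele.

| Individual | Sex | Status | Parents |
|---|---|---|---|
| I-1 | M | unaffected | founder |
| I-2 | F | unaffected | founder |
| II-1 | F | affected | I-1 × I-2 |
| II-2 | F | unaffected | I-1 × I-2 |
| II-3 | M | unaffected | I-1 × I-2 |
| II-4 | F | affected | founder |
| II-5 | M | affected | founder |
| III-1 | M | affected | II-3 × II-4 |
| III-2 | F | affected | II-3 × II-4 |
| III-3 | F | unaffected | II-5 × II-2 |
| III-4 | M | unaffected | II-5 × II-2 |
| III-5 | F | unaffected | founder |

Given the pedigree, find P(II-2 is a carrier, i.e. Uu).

1/3

I-1 is unaffected so carries U and passed u to II-1 (uu), so I-1 is Uu.
I-2 is unaffected so carries U and passed u to II-1 (uu), so I-2 is Uu.
Their cross gives offspring ratios 1/4 UU : 1/2 Uu : 1/4 uu. Conditioning on II-2 being unaffected, P(Uu) = 1/2 / 3/4 = 2/3 before taking II-2's own offspring into account.
II-5 is affected, so II-5 is uu.
Now use II-2's offspring. Probability of each recorded status — unaffected daughter III-3: 1/2 if II-2 is Uu, 1 if UU; unaffected son III-4: 1/2 if II-2 is Uu, 1 if UU.
Bayes: P(Uu) = 2/3·1/4 / (2/3·1/4 + 1/3·1) = 1/3.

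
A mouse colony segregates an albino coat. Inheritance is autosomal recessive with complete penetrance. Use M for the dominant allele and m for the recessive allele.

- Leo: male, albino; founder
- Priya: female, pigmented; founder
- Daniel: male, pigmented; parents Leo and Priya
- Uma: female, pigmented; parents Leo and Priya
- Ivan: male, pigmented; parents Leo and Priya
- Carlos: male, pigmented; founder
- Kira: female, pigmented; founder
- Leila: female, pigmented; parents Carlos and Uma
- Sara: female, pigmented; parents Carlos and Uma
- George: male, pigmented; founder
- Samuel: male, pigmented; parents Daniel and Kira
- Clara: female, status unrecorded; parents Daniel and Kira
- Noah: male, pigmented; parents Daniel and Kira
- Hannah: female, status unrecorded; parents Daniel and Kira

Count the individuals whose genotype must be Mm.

Obligate heterozygotes: Daniel is pigmented so carries M and received m from Leo (mm), so Daniel is Mm; Uma is pigmented so carries M and received m from Leo (mm), so Uma is Mm; Ivan is pigmented so carries M and received m from Leo (mm), so Ivan is Mm.
Every other individual is either homozygous by phenotype or has at least one consistent homozygous assignment, so the count is 3.

3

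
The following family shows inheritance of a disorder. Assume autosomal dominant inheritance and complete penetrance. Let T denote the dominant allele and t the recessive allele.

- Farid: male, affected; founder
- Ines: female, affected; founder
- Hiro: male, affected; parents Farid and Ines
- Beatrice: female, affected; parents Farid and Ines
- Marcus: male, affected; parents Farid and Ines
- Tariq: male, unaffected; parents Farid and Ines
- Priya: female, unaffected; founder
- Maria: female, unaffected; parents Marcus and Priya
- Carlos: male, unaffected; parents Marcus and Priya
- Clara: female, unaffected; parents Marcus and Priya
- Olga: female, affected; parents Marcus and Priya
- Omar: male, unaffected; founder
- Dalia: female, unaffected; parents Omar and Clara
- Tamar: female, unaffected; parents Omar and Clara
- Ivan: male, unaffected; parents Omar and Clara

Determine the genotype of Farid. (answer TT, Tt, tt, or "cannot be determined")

From phenotype alone, Farid is TT or Tt.
Farid is affected so carries T and passed t to Tariq (tt), so Farid is Tt.

Tt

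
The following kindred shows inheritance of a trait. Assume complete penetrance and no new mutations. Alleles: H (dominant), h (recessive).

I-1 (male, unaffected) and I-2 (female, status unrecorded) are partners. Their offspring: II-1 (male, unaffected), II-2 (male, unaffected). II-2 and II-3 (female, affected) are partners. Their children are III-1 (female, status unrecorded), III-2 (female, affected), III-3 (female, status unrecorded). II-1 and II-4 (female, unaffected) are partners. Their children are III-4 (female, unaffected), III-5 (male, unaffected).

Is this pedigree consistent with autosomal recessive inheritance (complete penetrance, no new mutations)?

Yes

A consistent assignment under autosomal recessive exists: I-1 HH, I-2 Hh, II-1 HH, II-2 Hh, II-3 hh, II-4 HH, III-1 Hh, III-2 hh, III-3 Hh, III-4 HH, III-5 HH.
In this assignment every recorded phenotype matches its genotype and every non-founder's genotype is obtainable from its parents' genotypes, so the pedigree is consistent.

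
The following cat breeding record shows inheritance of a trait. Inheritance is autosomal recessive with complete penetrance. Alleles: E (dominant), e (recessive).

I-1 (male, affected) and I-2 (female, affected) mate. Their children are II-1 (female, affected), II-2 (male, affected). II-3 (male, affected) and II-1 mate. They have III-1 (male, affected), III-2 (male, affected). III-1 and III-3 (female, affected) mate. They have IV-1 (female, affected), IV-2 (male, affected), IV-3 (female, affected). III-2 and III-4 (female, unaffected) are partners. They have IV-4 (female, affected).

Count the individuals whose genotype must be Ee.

Obligate heterozygotes: III-4 is unaffected so carries E and passed e to IV-4 (ee), so III-4 is Ee.
Every other individual is either homozygous by phenotype or has at least one consistent homozygous assignment, so the count is 1.

1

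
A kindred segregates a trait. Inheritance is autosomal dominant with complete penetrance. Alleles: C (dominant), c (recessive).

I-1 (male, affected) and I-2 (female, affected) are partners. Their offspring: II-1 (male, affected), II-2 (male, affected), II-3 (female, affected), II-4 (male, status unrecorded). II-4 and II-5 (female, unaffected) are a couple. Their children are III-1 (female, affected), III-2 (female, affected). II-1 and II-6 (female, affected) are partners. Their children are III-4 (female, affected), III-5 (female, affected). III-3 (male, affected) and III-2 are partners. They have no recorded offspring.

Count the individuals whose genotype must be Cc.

2

Obligate heterozygotes: III-1 is affected so carries C and received c from II-5 (cc), so III-1 is Cc; III-2 is affected so carries C and received c from II-5 (cc), so III-2 is Cc.
Every other individual is either homozygous by phenotype or has at least one consistent homozygous assignment, so the count is 2.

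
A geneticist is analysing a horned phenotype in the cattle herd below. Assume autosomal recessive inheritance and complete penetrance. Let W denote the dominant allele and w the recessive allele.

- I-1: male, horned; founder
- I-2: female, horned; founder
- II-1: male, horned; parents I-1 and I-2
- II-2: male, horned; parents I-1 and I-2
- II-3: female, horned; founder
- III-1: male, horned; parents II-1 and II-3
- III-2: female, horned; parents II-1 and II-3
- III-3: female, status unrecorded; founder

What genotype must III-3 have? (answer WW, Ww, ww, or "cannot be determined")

III-3's phenotype is unrecorded, and no parent or child forces a single allele at both positions; consistent genotype assignments exist with III-3 as WW or Ww or ww.

cannot be determined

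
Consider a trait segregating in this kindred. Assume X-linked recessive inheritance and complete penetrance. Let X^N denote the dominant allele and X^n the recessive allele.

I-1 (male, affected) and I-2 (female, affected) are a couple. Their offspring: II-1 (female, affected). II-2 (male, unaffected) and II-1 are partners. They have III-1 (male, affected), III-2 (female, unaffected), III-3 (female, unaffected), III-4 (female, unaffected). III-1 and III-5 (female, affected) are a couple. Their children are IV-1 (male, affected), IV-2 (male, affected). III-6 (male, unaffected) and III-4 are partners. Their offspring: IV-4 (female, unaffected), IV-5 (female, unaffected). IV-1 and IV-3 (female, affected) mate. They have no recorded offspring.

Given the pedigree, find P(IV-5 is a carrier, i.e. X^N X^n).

1/2

III-6 is unaffected, so III-6 is X^N Y.
III-4 is unaffected so carries N and received n from II-1 (X^n X^n), so III-4 is X^N X^n.
Their cross gives offspring ratios 1/2 X^N X^N : 1/2 X^N X^n. Conditioning on IV-5 being unaffected, P(X^N X^n) = 1/2 / 1 = 1/2.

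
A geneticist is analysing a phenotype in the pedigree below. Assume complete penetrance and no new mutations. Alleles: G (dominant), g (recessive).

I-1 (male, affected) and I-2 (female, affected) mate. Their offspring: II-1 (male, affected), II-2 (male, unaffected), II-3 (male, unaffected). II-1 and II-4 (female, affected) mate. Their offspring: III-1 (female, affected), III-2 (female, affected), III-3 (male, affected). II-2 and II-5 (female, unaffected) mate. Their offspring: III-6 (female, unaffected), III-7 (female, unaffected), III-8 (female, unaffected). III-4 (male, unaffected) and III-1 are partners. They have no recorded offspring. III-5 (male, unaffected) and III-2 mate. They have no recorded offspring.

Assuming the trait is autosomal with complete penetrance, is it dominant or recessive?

I-1 and I-2 are both affected yet have an unaffected child II-2. Under a recessive model two affected parents are homozygous and every child would be affected, so the trait cannot be recessive.

dominant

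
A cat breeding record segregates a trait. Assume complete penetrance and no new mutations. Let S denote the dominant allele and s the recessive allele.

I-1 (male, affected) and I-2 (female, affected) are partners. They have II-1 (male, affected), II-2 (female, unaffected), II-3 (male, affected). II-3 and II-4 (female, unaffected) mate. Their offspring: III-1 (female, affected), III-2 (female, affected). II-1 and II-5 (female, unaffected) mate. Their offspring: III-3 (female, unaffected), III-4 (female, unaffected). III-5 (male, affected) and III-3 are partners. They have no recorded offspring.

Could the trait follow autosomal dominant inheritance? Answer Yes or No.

A consistent assignment under autosomal dominant exists: I-1 Ss, I-2 Ss, II-1 Ss, II-2 ss, II-3 SS, II-4 ss, II-5 ss, III-1 Ss, III-2 Ss, III-3 ss, III-4 ss, III-5 SS.
In this assignment every recorded phenotype matches its genotype and every non-founder's genotype is obtainable from its parents' genotypes, so the pedigree is consistent.

Yes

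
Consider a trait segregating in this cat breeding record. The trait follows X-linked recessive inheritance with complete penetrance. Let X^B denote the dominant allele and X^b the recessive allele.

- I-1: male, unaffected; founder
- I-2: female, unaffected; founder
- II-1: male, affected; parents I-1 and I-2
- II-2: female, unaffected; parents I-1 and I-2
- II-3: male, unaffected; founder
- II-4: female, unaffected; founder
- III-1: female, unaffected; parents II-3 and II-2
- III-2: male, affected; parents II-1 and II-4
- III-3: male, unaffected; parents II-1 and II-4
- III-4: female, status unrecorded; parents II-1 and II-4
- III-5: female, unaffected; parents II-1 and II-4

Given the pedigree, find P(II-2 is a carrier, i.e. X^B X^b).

1/2

I-1 is unaffected, so I-1 is X^B Y.
I-2 is unaffected so carries B and passed b to II-1 (X^b Y), so I-2 is X^B X^b.
Their cross gives offspring ratios 1/2 X^B X^B : 1/2 X^B X^b. Conditioning on II-2 being unaffected, P(X^B X^b) = 1/2 / 1 = 1/2 before taking II-2's own offspring into account.
II-3 is unaffected, so II-3 is X^B Y.
II-2's offspring (III-1) would show their recorded status with the same probability whether II-2 is X^B X^b or X^B X^B, so they carry no information and P(X^B X^b) = 1/2.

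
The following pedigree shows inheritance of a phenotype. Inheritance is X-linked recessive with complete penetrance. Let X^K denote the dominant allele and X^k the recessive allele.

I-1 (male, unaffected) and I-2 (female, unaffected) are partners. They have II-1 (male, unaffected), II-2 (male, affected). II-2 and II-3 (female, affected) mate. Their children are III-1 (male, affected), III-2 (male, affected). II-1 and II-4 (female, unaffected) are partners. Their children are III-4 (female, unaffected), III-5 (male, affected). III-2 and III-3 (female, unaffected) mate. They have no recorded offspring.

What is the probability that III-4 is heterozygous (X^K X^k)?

II-1 is unaffected, so II-1 is X^K Y.
II-4 is unaffected so carries K and passed k to III-5 (X^k Y), so II-4 is X^K X^k.
Their cross gives offspring ratios 1/2 X^K X^K : 1/2 X^K X^k. Conditioning on III-4 being unaffected, P(X^K X^k) = 1/2 / 1 = 1/2.

1/2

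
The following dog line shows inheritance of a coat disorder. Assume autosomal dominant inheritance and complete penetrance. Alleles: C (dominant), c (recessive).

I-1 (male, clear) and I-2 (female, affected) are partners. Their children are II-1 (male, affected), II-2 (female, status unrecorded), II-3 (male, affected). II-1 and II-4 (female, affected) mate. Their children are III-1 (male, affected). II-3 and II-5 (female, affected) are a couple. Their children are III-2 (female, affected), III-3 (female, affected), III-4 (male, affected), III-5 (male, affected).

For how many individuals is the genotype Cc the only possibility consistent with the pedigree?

2

Obligate heterozygotes: II-1 is affected so carries C and received c from I-1 (cc), so II-1 is Cc; II-3 is affected so carries C and received c from I-1 (cc), so II-3 is Cc.
Every other individual is either homozygous by phenotype or has at least one consistent homozygous assignment, so the count is 2.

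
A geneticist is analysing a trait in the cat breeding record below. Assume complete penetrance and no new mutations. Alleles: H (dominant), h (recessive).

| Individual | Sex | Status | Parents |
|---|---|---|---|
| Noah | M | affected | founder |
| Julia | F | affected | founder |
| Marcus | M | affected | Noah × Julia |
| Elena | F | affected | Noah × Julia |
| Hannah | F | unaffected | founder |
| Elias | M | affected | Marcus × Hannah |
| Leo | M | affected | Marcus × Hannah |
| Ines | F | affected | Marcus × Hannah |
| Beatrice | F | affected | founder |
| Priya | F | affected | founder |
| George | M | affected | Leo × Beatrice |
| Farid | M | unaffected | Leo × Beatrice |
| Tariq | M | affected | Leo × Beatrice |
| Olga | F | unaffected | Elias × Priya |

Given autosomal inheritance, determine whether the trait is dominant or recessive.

Leo and Beatrice are both affected yet have an unaffected child Farid. Under a recessive model two affected parents are homozygous and every child would be affected, so the trait cannot be recessive.

dominant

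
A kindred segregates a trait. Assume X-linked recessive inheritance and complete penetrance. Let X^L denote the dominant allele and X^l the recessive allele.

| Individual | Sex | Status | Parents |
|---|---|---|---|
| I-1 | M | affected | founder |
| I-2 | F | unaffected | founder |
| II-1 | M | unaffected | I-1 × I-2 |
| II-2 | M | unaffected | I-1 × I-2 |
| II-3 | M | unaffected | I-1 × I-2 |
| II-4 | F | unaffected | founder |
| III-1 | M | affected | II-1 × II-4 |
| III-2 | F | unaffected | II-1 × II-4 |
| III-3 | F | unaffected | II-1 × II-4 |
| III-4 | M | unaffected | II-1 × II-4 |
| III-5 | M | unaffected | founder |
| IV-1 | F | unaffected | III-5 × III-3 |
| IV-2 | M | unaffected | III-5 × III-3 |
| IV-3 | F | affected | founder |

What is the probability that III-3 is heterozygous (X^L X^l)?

1/3

II-1 is unaffected, so II-1 is X^L Y.
II-4 is unaffected so carries L and passed l to III-1 (X^l Y), so II-4 is X^L X^l.
Their cross gives offspring ratios 1/2 X^L X^L : 1/2 X^L X^l. Conditioning on III-3 being unaffected, P(X^L X^l) = 1/2 / 1 = 1/2 before taking III-3's own offspring into account.
III-5 is unaffected, so III-5 is X^L Y.
Now use III-3's offspring. Probability of each recorded status — unaffected son IV-2: 1/2 if III-3 is X^L X^l, 1 if X^L X^L. (IV-1: equally likely either way, so uninformative.)
Bayes: P(X^L X^l) = 1/2·1/2 / (1/2·1/2 + 1/2·1) = 1/3.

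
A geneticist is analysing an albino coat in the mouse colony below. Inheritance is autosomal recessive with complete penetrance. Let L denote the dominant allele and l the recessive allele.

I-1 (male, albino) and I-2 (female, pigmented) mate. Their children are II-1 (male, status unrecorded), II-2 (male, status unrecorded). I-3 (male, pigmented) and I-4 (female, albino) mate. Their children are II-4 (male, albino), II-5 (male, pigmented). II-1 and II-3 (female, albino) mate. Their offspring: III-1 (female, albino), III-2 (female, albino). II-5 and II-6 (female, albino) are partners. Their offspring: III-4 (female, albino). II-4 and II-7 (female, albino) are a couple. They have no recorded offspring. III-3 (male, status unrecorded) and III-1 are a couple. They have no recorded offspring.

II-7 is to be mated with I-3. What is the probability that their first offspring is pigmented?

II-7 is albino, so II-7 is ll.
I-3 is pigmented so carries L and passed l to II-4 (ll), so I-3 is Ll.
The cross gives 1/2 Ll : 1/2 ll, so P(offspring is pigmented) = 1/2.

1/2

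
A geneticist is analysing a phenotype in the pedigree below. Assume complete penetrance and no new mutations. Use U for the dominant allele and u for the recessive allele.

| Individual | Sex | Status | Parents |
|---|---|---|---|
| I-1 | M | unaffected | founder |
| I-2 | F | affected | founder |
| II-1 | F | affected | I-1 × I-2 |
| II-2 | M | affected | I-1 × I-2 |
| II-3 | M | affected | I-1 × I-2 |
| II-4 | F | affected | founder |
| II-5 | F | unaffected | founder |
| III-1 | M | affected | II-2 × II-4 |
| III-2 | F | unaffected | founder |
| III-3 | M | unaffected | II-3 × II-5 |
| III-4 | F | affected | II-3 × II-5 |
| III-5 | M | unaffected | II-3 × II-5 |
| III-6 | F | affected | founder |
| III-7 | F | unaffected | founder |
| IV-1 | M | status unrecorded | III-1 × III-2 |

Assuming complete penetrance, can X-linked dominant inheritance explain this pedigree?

Yes

A consistent assignment under X-linked dominant exists: I-1 X^u Y, I-2 X^U X^U, II-1 X^U X^u, II-2 X^U Y, II-3 X^U Y, II-4 X^U X^U, II-5 X^u X^u, III-1 X^U Y, III-2 X^u X^u, III-3 X^u Y, III-4 X^U X^u, III-5 X^u Y, III-6 X^U X^U, III-7 X^u X^u, IV-1 X^u Y.
In this assignment every recorded phenotype matches its genotype and every non-founder's genotype is obtainable from its parents' genotypes, so the pedigree is consistent.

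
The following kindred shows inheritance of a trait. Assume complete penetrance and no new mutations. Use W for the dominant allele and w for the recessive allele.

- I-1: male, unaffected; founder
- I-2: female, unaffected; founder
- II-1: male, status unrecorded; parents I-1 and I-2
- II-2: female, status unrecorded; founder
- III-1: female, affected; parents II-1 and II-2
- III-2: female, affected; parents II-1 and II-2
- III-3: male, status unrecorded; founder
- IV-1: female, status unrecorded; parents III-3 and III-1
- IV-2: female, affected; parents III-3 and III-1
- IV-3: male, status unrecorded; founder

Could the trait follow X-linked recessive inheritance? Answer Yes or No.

Yes

A consistent assignment under X-linked recessive exists: I-1 X^W Y, I-2 X^W X^w, II-1 X^w Y, II-2 X^W X^w, III-1 X^w X^w, III-2 X^w X^w, III-3 X^w Y, IV-1 X^w X^w, IV-2 X^w X^w, IV-3 X^W Y.
In this assignment every recorded phenotype matches its genotype and every non-founder's genotype is obtainable from its parents' genotypes, so the pedigree is consistent.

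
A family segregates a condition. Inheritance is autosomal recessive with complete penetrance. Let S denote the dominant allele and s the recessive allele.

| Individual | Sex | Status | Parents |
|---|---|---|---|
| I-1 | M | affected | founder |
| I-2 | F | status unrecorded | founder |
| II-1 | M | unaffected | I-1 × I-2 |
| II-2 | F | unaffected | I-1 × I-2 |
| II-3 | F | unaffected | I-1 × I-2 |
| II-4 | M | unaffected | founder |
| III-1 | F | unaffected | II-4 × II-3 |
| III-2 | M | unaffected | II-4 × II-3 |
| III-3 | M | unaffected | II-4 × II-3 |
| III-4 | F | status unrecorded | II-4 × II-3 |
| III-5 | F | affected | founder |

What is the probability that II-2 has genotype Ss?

1

II-2 is unaffected so carries S and received s from I-1 (ss), so II-2 is Ss, giving P(Ss) = 1.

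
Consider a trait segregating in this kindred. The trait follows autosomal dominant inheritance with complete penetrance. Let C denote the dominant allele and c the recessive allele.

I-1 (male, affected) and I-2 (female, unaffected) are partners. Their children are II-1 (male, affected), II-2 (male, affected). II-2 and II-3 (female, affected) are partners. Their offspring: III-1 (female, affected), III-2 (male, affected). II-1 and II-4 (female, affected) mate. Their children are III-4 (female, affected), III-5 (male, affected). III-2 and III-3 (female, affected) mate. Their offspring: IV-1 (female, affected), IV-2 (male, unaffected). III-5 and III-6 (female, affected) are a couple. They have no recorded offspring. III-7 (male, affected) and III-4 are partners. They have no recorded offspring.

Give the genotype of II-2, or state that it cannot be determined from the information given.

Cc

From phenotype alone, II-2 is CC or Cc.
II-2 is affected so carries C and received c from I-2 (cc), so II-2 is Cc.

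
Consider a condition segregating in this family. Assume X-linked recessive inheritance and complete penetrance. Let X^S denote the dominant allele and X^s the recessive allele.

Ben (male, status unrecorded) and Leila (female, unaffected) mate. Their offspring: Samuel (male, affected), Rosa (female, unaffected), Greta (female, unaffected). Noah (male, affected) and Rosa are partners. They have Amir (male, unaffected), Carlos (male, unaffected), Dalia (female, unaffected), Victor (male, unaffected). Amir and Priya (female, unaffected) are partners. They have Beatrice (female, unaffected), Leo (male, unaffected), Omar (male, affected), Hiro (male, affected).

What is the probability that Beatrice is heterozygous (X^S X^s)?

1/2

Amir is unaffected, so Amir is X^S Y.
Priya is unaffected so carries S and passed s to Omar (X^s Y), so Priya is X^S X^s.
Their cross gives offspring ratios 1/2 X^S X^S : 1/2 X^S X^s. Conditioning on Beatrice being unaffected, P(X^S X^s) = 1/2 / 1 = 1/2.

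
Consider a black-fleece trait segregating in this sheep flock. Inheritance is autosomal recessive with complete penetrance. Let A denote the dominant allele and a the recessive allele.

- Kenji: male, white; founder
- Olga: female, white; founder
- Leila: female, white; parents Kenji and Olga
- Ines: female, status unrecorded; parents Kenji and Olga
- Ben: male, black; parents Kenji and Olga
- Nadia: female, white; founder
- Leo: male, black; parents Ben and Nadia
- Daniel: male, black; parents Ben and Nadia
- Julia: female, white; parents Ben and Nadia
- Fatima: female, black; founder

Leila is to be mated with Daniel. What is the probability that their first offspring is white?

Kenji is white so carries A and passed a to Ben (aa), so Kenji is Aa.
Olga is white so carries A and passed a to Ben (aa), so Olga is Aa.
Leila is a white offspring of Kenji (Aa) × Olga (Aa), whose cross gives 1/4 AA : 1/2 Aa : 1/4 aa; conditioning on being white, Leila is AA with probability 1/3, Aa with probability 2/3.
Daniel is black, so Daniel is aa.
Summing over parental genotype combinations, P(offspring is white) = 1/3·1 + 2/3·1/2 = 2/3.

2/3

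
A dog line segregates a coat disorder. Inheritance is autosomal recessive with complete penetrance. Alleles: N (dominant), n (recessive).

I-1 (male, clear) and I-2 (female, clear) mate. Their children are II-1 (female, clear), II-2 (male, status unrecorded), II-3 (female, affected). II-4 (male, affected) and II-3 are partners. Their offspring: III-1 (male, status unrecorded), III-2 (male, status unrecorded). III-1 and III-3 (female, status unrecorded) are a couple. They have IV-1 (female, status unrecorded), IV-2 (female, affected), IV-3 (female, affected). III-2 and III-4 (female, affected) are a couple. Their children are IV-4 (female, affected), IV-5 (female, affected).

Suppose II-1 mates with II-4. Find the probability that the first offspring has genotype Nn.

2/3

I-1 is clear so carries N and passed n to II-3 (nn), so I-1 is Nn.
I-2 is clear so carries N and passed n to II-3 (nn), so I-2 is Nn.
II-1 is a clear offspring of I-1 (Nn) × I-2 (Nn), whose cross gives 1/4 NN : 1/2 Nn : 1/4 nn; conditioning on being clear, II-1 is NN with probability 1/3, Nn with probability 2/3.
II-4 is affected, so II-4 is nn.
Summing over parental genotype combinations, P(offspring has genotype Nn) = 1/3·1 + 2/3·1/2 = 2/3.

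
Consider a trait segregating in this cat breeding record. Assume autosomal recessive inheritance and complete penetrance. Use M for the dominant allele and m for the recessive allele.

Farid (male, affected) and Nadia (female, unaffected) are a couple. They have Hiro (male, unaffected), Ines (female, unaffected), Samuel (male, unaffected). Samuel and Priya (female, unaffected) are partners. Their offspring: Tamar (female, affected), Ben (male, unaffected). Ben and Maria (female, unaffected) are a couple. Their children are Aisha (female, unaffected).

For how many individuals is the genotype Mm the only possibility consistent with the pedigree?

Obligate heterozygotes: Hiro is unaffected so carries M and received m from Farid (mm), so Hiro is Mm; Ines is unaffected so carries M and received m from Farid (mm), so Ines is Mm; Samuel is unaffected so carries M and received m from Farid (mm), so Samuel is Mm; Priya is unaffected so carries M and passed m to Tamar (mm), so Priya is Mm.
Every other individual is either homozygous by phenotype or has at least one consistent homozygous assignment, so the count is 4.

4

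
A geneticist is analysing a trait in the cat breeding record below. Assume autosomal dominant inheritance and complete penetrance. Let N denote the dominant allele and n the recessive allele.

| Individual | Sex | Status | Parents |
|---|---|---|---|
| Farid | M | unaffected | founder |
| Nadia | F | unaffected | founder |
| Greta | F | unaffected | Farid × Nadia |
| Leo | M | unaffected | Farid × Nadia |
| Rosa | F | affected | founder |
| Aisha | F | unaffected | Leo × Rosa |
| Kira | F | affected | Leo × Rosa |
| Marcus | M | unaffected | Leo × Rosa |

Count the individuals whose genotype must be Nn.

Obligate heterozygotes: Rosa is affected so carries N and passed n to Aisha (nn), so Rosa is Nn; Kira is affected so carries N and received n from Leo (nn), so Kira is Nn.
Every other individual is either homozygous by phenotype or has at least one consistent homozygous assignment, so the count is 2.

2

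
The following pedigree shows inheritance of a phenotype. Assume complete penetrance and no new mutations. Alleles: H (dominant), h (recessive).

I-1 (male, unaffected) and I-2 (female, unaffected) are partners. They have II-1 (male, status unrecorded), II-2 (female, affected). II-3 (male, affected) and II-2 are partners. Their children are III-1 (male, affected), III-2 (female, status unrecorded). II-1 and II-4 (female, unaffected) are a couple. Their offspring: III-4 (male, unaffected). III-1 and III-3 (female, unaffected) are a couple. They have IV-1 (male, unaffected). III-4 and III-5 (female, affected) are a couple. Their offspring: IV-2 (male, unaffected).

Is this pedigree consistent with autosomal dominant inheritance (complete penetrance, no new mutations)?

No

Under autosomal dominant, II-2 (affected, female) cannot arise from I-1 (unaffected) × I-2 (unaffected).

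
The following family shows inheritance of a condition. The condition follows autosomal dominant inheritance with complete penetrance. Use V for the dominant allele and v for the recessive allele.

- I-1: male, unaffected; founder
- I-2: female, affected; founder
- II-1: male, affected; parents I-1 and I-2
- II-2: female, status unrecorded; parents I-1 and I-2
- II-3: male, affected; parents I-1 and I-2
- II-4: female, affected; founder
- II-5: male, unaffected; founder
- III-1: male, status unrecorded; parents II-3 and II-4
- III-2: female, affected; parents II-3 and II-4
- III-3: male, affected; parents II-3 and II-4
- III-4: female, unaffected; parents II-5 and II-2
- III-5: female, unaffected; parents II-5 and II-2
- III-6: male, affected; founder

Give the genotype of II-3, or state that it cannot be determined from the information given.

Vv

From phenotype alone, II-3 is VV or Vv.
II-3 is affected so carries V and received v from I-1 (vv), so II-3 is Vv.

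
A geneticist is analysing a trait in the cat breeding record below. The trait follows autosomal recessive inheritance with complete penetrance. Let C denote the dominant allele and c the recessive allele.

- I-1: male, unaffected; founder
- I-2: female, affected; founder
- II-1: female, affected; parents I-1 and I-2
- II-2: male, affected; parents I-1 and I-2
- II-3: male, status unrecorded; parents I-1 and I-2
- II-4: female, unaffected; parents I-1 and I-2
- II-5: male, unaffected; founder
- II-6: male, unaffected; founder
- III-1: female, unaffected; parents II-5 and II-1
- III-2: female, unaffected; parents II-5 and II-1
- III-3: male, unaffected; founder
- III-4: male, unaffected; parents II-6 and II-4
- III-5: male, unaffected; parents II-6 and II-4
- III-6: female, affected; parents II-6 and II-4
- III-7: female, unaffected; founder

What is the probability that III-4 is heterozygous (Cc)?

II-6 is unaffected so carries C and passed c to III-6 (cc), so II-6 is Cc.
II-4 is unaffected so carries C and received c from I-2 (cc), so II-4 is Cc.
Their cross gives offspring ratios 1/4 CC : 1/2 Cc : 1/4 cc. Conditioning on III-4 being unaffected, P(Cc) = 1/2 / 3/4 = 2/3.

2/3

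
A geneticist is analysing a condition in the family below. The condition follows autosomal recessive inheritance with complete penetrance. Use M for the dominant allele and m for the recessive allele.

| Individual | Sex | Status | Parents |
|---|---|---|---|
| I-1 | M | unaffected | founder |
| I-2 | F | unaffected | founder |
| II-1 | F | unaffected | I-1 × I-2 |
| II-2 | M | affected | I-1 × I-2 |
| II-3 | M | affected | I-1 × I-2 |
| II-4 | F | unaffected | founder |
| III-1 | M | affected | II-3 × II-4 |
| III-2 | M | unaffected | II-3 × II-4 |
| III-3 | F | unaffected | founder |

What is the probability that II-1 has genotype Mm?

I-1 is unaffected so carries M and passed m to II-2 (mm), so I-1 is Mm.
I-2 is unaffected so carries M and passed m to II-2 (mm), so I-2 is Mm.
Their cross gives offspring ratios 1/4 MM : 1/2 Mm : 1/4 mm. Conditioning on II-1 being unaffected, P(Mm) = 1/2 / 3/4 = 2/3.

2/3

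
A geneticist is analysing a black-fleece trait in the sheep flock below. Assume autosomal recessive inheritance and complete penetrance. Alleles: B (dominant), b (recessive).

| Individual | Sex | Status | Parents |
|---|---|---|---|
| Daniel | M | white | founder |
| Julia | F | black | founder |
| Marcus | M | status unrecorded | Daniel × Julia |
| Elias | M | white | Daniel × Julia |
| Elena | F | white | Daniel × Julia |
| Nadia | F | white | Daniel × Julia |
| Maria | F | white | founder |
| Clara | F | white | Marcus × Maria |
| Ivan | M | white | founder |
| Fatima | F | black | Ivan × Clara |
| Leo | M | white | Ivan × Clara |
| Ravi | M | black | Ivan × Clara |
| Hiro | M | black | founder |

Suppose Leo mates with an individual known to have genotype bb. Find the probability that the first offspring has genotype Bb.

Ivan is white so carries B and passed b to Fatima (bb), so Ivan is Bb.
Clara is white so carries B and passed b to Fatima (bb), so Clara is Bb.
Leo is a white offspring of Ivan (Bb) × Clara (Bb), whose cross gives 1/4 BB : 1/2 Bb : 1/4 bb; conditioning on being white, Leo is BB with probability 1/3, Bb with probability 2/3.
Summing over parental genotype combinations, P(offspring has genotype Bb) = 1/3·1 + 2/3·1/2 = 2/3.

2/3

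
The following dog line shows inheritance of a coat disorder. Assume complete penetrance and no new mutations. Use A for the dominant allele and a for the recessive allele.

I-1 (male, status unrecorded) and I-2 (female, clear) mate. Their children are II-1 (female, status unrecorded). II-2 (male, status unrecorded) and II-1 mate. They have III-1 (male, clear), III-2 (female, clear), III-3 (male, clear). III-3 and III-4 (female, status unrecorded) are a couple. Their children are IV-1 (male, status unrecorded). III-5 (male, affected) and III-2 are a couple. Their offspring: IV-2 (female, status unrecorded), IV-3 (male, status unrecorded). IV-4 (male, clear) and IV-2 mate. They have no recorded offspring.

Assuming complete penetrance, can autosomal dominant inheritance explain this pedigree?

A consistent assignment under autosomal dominant exists: I-1 AA, I-2 aa, II-1 Aa, II-2 Aa, III-1 aa, III-2 aa, III-3 aa, III-4 AA, III-5 AA, IV-1 Aa, IV-2 Aa, IV-3 Aa, IV-4 aa.
In this assignment every recorded phenotype matches its genotype and every non-founder's genotype is obtainable from its parents' genotypes, so the pedigree is consistent.

Yes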